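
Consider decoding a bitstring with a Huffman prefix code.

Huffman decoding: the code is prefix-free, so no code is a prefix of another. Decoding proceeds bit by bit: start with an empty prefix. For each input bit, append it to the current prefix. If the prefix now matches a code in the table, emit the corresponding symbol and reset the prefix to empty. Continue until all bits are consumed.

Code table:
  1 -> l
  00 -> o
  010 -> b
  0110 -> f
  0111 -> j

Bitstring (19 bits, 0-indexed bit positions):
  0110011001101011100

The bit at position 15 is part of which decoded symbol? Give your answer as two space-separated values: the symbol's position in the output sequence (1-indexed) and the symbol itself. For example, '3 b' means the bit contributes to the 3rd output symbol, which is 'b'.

Bit 0: prefix='0' (no match yet)
Bit 1: prefix='01' (no match yet)
Bit 2: prefix='011' (no match yet)
Bit 3: prefix='0110' -> emit 'f', reset
Bit 4: prefix='0' (no match yet)
Bit 5: prefix='01' (no match yet)
Bit 6: prefix='011' (no match yet)
Bit 7: prefix='0110' -> emit 'f', reset
Bit 8: prefix='0' (no match yet)
Bit 9: prefix='01' (no match yet)
Bit 10: prefix='011' (no match yet)
Bit 11: prefix='0110' -> emit 'f', reset
Bit 12: prefix='1' -> emit 'l', reset
Bit 13: prefix='0' (no match yet)
Bit 14: prefix='01' (no match yet)
Bit 15: prefix='011' (no match yet)
Bit 16: prefix='0111' -> emit 'j', reset
Bit 17: prefix='0' (no match yet)
Bit 18: prefix='00' -> emit 'o', reset

Answer: 5 j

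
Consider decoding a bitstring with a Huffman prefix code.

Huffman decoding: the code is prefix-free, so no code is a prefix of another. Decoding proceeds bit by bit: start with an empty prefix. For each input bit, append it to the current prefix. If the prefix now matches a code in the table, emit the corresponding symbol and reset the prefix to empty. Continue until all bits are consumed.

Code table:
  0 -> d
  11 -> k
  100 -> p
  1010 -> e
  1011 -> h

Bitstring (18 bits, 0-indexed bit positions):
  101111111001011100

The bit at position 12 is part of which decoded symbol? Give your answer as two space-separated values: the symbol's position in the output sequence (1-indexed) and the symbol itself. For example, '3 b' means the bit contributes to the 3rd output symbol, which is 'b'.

Answer: 5 h

Derivation:
Bit 0: prefix='1' (no match yet)
Bit 1: prefix='10' (no match yet)
Bit 2: prefix='101' (no match yet)
Bit 3: prefix='1011' -> emit 'h', reset
Bit 4: prefix='1' (no match yet)
Bit 5: prefix='11' -> emit 'k', reset
Bit 6: prefix='1' (no match yet)
Bit 7: prefix='11' -> emit 'k', reset
Bit 8: prefix='1' (no match yet)
Bit 9: prefix='10' (no match yet)
Bit 10: prefix='100' -> emit 'p', reset
Bit 11: prefix='1' (no match yet)
Bit 12: prefix='10' (no match yet)
Bit 13: prefix='101' (no match yet)
Bit 14: prefix='1011' -> emit 'h', reset
Bit 15: prefix='1' (no match yet)
Bit 16: prefix='10' (no match yet)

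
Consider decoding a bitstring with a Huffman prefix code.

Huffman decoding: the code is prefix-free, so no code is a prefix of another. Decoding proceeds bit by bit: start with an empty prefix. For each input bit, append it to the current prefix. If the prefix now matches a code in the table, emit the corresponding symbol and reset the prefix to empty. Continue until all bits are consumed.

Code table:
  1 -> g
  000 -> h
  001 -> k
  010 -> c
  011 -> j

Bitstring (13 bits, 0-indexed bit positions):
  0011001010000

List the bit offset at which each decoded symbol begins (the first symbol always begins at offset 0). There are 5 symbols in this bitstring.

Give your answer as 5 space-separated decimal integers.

Answer: 0 3 4 7 10

Derivation:
Bit 0: prefix='0' (no match yet)
Bit 1: prefix='00' (no match yet)
Bit 2: prefix='001' -> emit 'k', reset
Bit 3: prefix='1' -> emit 'g', reset
Bit 4: prefix='0' (no match yet)
Bit 5: prefix='00' (no match yet)
Bit 6: prefix='001' -> emit 'k', reset
Bit 7: prefix='0' (no match yet)
Bit 8: prefix='01' (no match yet)
Bit 9: prefix='010' -> emit 'c', reset
Bit 10: prefix='0' (no match yet)
Bit 11: prefix='00' (no match yet)
Bit 12: prefix='000' -> emit 'h', reset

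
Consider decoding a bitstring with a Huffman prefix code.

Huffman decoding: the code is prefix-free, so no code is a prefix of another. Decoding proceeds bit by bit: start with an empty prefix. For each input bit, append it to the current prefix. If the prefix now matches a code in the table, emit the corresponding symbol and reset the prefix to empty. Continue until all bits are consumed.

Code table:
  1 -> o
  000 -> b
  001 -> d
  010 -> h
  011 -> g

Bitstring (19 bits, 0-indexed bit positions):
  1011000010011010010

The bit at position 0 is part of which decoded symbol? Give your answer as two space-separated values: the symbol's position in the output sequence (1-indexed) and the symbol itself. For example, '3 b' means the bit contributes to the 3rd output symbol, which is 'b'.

Bit 0: prefix='1' -> emit 'o', reset
Bit 1: prefix='0' (no match yet)
Bit 2: prefix='01' (no match yet)
Bit 3: prefix='011' -> emit 'g', reset
Bit 4: prefix='0' (no match yet)

Answer: 1 o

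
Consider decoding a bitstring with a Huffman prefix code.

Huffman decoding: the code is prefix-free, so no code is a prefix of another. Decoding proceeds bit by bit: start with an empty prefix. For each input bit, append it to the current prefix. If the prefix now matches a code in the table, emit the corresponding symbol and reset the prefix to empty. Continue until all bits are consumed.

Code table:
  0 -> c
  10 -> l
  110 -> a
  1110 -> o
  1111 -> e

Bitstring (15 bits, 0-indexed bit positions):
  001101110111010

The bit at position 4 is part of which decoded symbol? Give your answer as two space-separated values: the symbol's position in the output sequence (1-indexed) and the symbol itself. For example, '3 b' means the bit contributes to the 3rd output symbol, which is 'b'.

Answer: 3 a

Derivation:
Bit 0: prefix='0' -> emit 'c', reset
Bit 1: prefix='0' -> emit 'c', reset
Bit 2: prefix='1' (no match yet)
Bit 3: prefix='11' (no match yet)
Bit 4: prefix='110' -> emit 'a', reset
Bit 5: prefix='1' (no match yet)
Bit 6: prefix='11' (no match yet)
Bit 7: prefix='111' (no match yet)
Bit 8: prefix='1110' -> emit 'o', reset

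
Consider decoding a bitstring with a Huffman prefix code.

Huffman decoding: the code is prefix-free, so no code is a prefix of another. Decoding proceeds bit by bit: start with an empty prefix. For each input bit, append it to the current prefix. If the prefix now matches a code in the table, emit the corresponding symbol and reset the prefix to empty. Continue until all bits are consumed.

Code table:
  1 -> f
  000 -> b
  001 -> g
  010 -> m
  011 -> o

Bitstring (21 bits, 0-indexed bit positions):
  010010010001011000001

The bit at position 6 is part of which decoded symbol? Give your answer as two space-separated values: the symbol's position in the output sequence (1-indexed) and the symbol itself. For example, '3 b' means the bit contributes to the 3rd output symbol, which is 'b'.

Bit 0: prefix='0' (no match yet)
Bit 1: prefix='01' (no match yet)
Bit 2: prefix='010' -> emit 'm', reset
Bit 3: prefix='0' (no match yet)
Bit 4: prefix='01' (no match yet)
Bit 5: prefix='010' -> emit 'm', reset
Bit 6: prefix='0' (no match yet)
Bit 7: prefix='01' (no match yet)
Bit 8: prefix='010' -> emit 'm', reset
Bit 9: prefix='0' (no match yet)
Bit 10: prefix='00' (no match yet)

Answer: 3 m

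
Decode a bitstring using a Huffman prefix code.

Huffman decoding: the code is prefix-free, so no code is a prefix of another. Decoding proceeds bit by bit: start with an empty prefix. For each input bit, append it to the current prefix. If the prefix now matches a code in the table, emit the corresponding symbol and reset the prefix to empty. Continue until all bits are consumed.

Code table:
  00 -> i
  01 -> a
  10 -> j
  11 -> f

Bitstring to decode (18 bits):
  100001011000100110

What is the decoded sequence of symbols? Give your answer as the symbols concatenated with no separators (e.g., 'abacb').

Answer: jiaajijaj

Derivation:
Bit 0: prefix='1' (no match yet)
Bit 1: prefix='10' -> emit 'j', reset
Bit 2: prefix='0' (no match yet)
Bit 3: prefix='00' -> emit 'i', reset
Bit 4: prefix='0' (no match yet)
Bit 5: prefix='01' -> emit 'a', reset
Bit 6: prefix='0' (no match yet)
Bit 7: prefix='01' -> emit 'a', reset
Bit 8: prefix='1' (no match yet)
Bit 9: prefix='10' -> emit 'j', reset
Bit 10: prefix='0' (no match yet)
Bit 11: prefix='00' -> emit 'i', reset
Bit 12: prefix='1' (no match yet)
Bit 13: prefix='10' -> emit 'j', reset
Bit 14: prefix='0' (no match yet)
Bit 15: prefix='01' -> emit 'a', reset
Bit 16: prefix='1' (no match yet)
Bit 17: prefix='10' -> emit 'j', reset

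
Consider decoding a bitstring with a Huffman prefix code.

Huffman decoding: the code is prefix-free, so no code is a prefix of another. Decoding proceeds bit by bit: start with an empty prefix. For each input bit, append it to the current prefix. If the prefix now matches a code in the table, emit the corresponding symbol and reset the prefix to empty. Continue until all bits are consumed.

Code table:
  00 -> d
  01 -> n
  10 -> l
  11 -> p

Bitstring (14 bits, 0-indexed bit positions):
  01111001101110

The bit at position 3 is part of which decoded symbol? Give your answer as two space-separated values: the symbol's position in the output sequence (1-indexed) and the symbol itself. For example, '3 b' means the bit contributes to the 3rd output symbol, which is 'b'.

Bit 0: prefix='0' (no match yet)
Bit 1: prefix='01' -> emit 'n', reset
Bit 2: prefix='1' (no match yet)
Bit 3: prefix='11' -> emit 'p', reset
Bit 4: prefix='1' (no match yet)
Bit 5: prefix='10' -> emit 'l', reset
Bit 6: prefix='0' (no match yet)
Bit 7: prefix='01' -> emit 'n', reset

Answer: 2 p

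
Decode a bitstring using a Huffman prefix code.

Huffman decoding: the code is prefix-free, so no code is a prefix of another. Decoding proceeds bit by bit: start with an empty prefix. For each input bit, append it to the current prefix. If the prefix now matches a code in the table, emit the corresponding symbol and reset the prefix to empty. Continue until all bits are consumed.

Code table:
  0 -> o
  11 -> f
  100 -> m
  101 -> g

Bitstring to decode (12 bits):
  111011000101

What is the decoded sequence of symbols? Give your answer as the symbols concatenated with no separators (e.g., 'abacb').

Bit 0: prefix='1' (no match yet)
Bit 1: prefix='11' -> emit 'f', reset
Bit 2: prefix='1' (no match yet)
Bit 3: prefix='10' (no match yet)
Bit 4: prefix='101' -> emit 'g', reset
Bit 5: prefix='1' (no match yet)
Bit 6: prefix='10' (no match yet)
Bit 7: prefix='100' -> emit 'm', reset
Bit 8: prefix='0' -> emit 'o', reset
Bit 9: prefix='1' (no match yet)
Bit 10: prefix='10' (no match yet)
Bit 11: prefix='101' -> emit 'g', reset

Answer: fgmog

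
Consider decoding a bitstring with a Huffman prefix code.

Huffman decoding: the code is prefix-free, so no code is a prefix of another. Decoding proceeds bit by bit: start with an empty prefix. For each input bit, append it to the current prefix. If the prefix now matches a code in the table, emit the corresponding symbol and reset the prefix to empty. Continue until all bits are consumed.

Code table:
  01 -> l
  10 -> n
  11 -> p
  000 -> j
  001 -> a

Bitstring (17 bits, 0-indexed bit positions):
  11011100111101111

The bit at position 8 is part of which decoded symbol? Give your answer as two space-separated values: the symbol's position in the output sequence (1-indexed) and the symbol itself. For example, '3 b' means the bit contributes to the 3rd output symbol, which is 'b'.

Bit 0: prefix='1' (no match yet)
Bit 1: prefix='11' -> emit 'p', reset
Bit 2: prefix='0' (no match yet)
Bit 3: prefix='01' -> emit 'l', reset
Bit 4: prefix='1' (no match yet)
Bit 5: prefix='11' -> emit 'p', reset
Bit 6: prefix='0' (no match yet)
Bit 7: prefix='00' (no match yet)
Bit 8: prefix='001' -> emit 'a', reset
Bit 9: prefix='1' (no match yet)
Bit 10: prefix='11' -> emit 'p', reset
Bit 11: prefix='1' (no match yet)
Bit 12: prefix='10' -> emit 'n', reset

Answer: 4 a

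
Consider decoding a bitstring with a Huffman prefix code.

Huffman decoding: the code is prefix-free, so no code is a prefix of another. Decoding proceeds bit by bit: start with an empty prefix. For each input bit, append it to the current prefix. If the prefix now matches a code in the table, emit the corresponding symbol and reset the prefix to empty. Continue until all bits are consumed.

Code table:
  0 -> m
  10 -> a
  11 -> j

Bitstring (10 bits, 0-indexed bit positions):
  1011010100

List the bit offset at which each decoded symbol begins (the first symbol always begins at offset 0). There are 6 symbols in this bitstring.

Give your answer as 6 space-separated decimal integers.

Answer: 0 2 4 5 7 9

Derivation:
Bit 0: prefix='1' (no match yet)
Bit 1: prefix='10' -> emit 'a', reset
Bit 2: prefix='1' (no match yet)
Bit 3: prefix='11' -> emit 'j', reset
Bit 4: prefix='0' -> emit 'm', reset
Bit 5: prefix='1' (no match yet)
Bit 6: prefix='10' -> emit 'a', reset
Bit 7: prefix='1' (no match yet)
Bit 8: prefix='10' -> emit 'a', reset
Bit 9: prefix='0' -> emit 'm', reset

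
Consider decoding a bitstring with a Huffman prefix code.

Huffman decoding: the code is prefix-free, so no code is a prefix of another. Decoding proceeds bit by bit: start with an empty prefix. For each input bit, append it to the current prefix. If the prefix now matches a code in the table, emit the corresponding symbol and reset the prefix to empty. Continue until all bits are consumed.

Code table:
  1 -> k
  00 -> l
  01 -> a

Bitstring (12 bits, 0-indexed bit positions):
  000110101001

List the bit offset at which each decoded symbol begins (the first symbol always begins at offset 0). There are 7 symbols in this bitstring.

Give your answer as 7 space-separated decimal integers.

Answer: 0 2 4 5 7 9 11

Derivation:
Bit 0: prefix='0' (no match yet)
Bit 1: prefix='00' -> emit 'l', reset
Bit 2: prefix='0' (no match yet)
Bit 3: prefix='01' -> emit 'a', reset
Bit 4: prefix='1' -> emit 'k', reset
Bit 5: prefix='0' (no match yet)
Bit 6: prefix='01' -> emit 'a', reset
Bit 7: prefix='0' (no match yet)
Bit 8: prefix='01' -> emit 'a', reset
Bit 9: prefix='0' (no match yet)
Bit 10: prefix='00' -> emit 'l', reset
Bit 11: prefix='1' -> emit 'k', reset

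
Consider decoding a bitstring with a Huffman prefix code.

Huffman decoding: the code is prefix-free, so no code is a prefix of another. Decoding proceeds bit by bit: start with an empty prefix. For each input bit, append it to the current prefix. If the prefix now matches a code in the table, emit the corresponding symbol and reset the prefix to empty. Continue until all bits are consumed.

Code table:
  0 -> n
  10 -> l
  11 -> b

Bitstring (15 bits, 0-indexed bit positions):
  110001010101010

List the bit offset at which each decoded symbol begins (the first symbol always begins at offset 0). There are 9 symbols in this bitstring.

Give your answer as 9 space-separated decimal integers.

Answer: 0 2 3 4 5 7 9 11 13

Derivation:
Bit 0: prefix='1' (no match yet)
Bit 1: prefix='11' -> emit 'b', reset
Bit 2: prefix='0' -> emit 'n', reset
Bit 3: prefix='0' -> emit 'n', reset
Bit 4: prefix='0' -> emit 'n', reset
Bit 5: prefix='1' (no match yet)
Bit 6: prefix='10' -> emit 'l', reset
Bit 7: prefix='1' (no match yet)
Bit 8: prefix='10' -> emit 'l', reset
Bit 9: prefix='1' (no match yet)
Bit 10: prefix='10' -> emit 'l', reset
Bit 11: prefix='1' (no match yet)
Bit 12: prefix='10' -> emit 'l', reset
Bit 13: prefix='1' (no match yet)
Bit 14: prefix='10' -> emit 'l', reset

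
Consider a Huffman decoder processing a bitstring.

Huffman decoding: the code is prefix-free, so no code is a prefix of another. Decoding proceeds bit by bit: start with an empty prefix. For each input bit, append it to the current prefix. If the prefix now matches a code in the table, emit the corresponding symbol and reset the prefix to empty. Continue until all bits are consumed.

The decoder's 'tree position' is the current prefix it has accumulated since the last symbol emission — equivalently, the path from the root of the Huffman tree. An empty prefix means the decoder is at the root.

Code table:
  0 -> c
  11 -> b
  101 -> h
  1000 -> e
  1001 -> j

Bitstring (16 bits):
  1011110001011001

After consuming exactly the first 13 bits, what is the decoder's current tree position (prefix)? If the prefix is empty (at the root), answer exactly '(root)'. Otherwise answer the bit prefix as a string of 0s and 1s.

Answer: 1

Derivation:
Bit 0: prefix='1' (no match yet)
Bit 1: prefix='10' (no match yet)
Bit 2: prefix='101' -> emit 'h', reset
Bit 3: prefix='1' (no match yet)
Bit 4: prefix='11' -> emit 'b', reset
Bit 5: prefix='1' (no match yet)
Bit 6: prefix='10' (no match yet)
Bit 7: prefix='100' (no match yet)
Bit 8: prefix='1000' -> emit 'e', reset
Bit 9: prefix='1' (no match yet)
Bit 10: prefix='10' (no match yet)
Bit 11: prefix='101' -> emit 'h', reset
Bit 12: prefix='1' (no match yet)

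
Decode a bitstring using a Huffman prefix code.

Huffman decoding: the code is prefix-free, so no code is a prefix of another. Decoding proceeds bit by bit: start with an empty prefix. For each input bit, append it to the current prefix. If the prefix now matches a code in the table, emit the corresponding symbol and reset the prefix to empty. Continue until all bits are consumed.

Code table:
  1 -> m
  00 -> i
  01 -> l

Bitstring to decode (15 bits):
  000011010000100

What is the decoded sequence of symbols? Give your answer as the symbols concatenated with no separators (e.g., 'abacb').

Bit 0: prefix='0' (no match yet)
Bit 1: prefix='00' -> emit 'i', reset
Bit 2: prefix='0' (no match yet)
Bit 3: prefix='00' -> emit 'i', reset
Bit 4: prefix='1' -> emit 'm', reset
Bit 5: prefix='1' -> emit 'm', reset
Bit 6: prefix='0' (no match yet)
Bit 7: prefix='01' -> emit 'l', reset
Bit 8: prefix='0' (no match yet)
Bit 9: prefix='00' -> emit 'i', reset
Bit 10: prefix='0' (no match yet)
Bit 11: prefix='00' -> emit 'i', reset
Bit 12: prefix='1' -> emit 'm', reset
Bit 13: prefix='0' (no match yet)
Bit 14: prefix='00' -> emit 'i', reset

Answer: iimmliimi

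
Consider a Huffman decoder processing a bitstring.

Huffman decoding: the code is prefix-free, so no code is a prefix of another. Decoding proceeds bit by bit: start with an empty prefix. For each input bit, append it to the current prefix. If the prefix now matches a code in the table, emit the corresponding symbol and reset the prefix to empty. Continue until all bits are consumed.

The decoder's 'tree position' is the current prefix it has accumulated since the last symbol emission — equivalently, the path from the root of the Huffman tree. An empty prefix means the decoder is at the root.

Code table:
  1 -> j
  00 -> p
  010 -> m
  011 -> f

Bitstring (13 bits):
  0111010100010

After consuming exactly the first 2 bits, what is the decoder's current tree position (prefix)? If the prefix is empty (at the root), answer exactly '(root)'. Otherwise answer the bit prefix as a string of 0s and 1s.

Answer: 01

Derivation:
Bit 0: prefix='0' (no match yet)
Bit 1: prefix='01' (no match yet)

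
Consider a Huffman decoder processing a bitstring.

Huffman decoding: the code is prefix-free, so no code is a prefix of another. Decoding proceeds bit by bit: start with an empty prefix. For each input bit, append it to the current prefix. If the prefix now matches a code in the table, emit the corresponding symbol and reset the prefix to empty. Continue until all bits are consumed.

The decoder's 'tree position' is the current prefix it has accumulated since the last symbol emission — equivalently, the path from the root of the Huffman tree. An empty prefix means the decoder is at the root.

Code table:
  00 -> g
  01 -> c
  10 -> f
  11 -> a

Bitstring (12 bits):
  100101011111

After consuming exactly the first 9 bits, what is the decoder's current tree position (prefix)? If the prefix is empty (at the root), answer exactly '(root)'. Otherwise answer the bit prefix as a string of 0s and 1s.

Answer: 1

Derivation:
Bit 0: prefix='1' (no match yet)
Bit 1: prefix='10' -> emit 'f', reset
Bit 2: prefix='0' (no match yet)
Bit 3: prefix='01' -> emit 'c', reset
Bit 4: prefix='0' (no match yet)
Bit 5: prefix='01' -> emit 'c', reset
Bit 6: prefix='0' (no match yet)
Bit 7: prefix='01' -> emit 'c', reset
Bit 8: prefix='1' (no match yet)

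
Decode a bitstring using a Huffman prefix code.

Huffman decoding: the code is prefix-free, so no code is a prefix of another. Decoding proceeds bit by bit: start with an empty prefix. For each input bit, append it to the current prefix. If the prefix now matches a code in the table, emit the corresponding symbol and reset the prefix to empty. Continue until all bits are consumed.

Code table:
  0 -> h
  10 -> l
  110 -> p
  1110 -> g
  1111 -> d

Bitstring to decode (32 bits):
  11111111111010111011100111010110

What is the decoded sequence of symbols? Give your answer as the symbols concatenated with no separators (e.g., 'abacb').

Answer: ddglgghglp

Derivation:
Bit 0: prefix='1' (no match yet)
Bit 1: prefix='11' (no match yet)
Bit 2: prefix='111' (no match yet)
Bit 3: prefix='1111' -> emit 'd', reset
Bit 4: prefix='1' (no match yet)
Bit 5: prefix='11' (no match yet)
Bit 6: prefix='111' (no match yet)
Bit 7: prefix='1111' -> emit 'd', reset
Bit 8: prefix='1' (no match yet)
Bit 9: prefix='11' (no match yet)
Bit 10: prefix='111' (no match yet)
Bit 11: prefix='1110' -> emit 'g', reset
Bit 12: prefix='1' (no match yet)
Bit 13: prefix='10' -> emit 'l', reset
Bit 14: prefix='1' (no match yet)
Bit 15: prefix='11' (no match yet)
Bit 16: prefix='111' (no match yet)
Bit 17: prefix='1110' -> emit 'g', reset
Bit 18: prefix='1' (no match yet)
Bit 19: prefix='11' (no match yet)
Bit 20: prefix='111' (no match yet)
Bit 21: prefix='1110' -> emit 'g', reset
Bit 22: prefix='0' -> emit 'h', reset
Bit 23: prefix='1' (no match yet)
Bit 24: prefix='11' (no match yet)
Bit 25: prefix='111' (no match yet)
Bit 26: prefix='1110' -> emit 'g', reset
Bit 27: prefix='1' (no match yet)
Bit 28: prefix='10' -> emit 'l', reset
Bit 29: prefix='1' (no match yet)
Bit 30: prefix='11' (no match yet)
Bit 31: prefix='110' -> emit 'p', reset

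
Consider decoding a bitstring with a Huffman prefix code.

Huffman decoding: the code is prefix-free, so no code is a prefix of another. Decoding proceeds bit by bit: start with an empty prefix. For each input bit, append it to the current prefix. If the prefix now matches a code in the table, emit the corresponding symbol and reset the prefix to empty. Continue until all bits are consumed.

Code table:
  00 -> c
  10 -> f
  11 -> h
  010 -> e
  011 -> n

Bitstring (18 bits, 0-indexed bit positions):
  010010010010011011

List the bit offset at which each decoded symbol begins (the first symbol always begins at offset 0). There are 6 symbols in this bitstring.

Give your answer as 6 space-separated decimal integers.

Bit 0: prefix='0' (no match yet)
Bit 1: prefix='01' (no match yet)
Bit 2: prefix='010' -> emit 'e', reset
Bit 3: prefix='0' (no match yet)
Bit 4: prefix='01' (no match yet)
Bit 5: prefix='010' -> emit 'e', reset
Bit 6: prefix='0' (no match yet)
Bit 7: prefix='01' (no match yet)
Bit 8: prefix='010' -> emit 'e', reset
Bit 9: prefix='0' (no match yet)
Bit 10: prefix='01' (no match yet)
Bit 11: prefix='010' -> emit 'e', reset
Bit 12: prefix='0' (no match yet)
Bit 13: prefix='01' (no match yet)
Bit 14: prefix='011' -> emit 'n', reset
Bit 15: prefix='0' (no match yet)
Bit 16: prefix='01' (no match yet)
Bit 17: prefix='011' -> emit 'n', reset

Answer: 0 3 6 9 12 15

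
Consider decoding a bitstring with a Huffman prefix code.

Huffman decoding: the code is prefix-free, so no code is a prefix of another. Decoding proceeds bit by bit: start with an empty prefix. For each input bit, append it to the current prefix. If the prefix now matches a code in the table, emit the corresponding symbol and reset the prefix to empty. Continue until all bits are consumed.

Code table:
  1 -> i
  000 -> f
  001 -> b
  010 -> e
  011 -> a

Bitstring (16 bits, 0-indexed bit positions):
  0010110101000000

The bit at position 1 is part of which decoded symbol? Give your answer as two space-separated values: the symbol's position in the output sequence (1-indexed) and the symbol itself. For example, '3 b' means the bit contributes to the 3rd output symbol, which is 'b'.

Answer: 1 b

Derivation:
Bit 0: prefix='0' (no match yet)
Bit 1: prefix='00' (no match yet)
Bit 2: prefix='001' -> emit 'b', reset
Bit 3: prefix='0' (no match yet)
Bit 4: prefix='01' (no match yet)
Bit 5: prefix='011' -> emit 'a', reset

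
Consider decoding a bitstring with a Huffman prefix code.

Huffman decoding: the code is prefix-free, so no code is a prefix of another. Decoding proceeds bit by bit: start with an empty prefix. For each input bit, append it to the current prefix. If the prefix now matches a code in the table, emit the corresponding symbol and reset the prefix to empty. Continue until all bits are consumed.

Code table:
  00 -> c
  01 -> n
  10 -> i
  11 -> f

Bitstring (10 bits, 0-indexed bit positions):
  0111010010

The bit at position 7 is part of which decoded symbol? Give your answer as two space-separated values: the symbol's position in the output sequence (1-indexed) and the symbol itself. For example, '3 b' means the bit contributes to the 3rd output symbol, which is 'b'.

Bit 0: prefix='0' (no match yet)
Bit 1: prefix='01' -> emit 'n', reset
Bit 2: prefix='1' (no match yet)
Bit 3: prefix='11' -> emit 'f', reset
Bit 4: prefix='0' (no match yet)
Bit 5: prefix='01' -> emit 'n', reset
Bit 6: prefix='0' (no match yet)
Bit 7: prefix='00' -> emit 'c', reset
Bit 8: prefix='1' (no match yet)
Bit 9: prefix='10' -> emit 'i', reset

Answer: 4 c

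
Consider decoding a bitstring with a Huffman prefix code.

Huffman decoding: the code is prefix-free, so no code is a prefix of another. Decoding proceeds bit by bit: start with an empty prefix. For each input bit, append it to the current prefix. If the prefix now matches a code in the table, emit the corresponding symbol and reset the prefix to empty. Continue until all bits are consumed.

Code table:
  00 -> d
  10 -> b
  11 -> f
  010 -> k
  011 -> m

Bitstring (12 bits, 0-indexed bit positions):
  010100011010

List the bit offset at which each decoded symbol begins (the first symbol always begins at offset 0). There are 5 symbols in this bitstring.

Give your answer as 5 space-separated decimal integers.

Bit 0: prefix='0' (no match yet)
Bit 1: prefix='01' (no match yet)
Bit 2: prefix='010' -> emit 'k', reset
Bit 3: prefix='1' (no match yet)
Bit 4: prefix='10' -> emit 'b', reset
Bit 5: prefix='0' (no match yet)
Bit 6: prefix='00' -> emit 'd', reset
Bit 7: prefix='1' (no match yet)
Bit 8: prefix='11' -> emit 'f', reset
Bit 9: prefix='0' (no match yet)
Bit 10: prefix='01' (no match yet)
Bit 11: prefix='010' -> emit 'k', reset

Answer: 0 3 5 7 9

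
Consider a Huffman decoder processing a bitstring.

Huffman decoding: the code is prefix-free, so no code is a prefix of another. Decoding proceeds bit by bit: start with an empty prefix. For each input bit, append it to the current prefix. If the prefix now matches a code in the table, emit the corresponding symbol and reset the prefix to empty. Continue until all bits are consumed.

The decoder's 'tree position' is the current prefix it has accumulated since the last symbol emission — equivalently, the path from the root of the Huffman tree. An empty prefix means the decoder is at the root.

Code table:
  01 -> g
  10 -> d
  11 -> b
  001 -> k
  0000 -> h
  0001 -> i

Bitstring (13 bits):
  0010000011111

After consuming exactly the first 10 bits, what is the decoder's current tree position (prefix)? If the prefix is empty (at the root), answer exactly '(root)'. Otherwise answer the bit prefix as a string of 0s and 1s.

Answer: 1

Derivation:
Bit 0: prefix='0' (no match yet)
Bit 1: prefix='00' (no match yet)
Bit 2: prefix='001' -> emit 'k', reset
Bit 3: prefix='0' (no match yet)
Bit 4: prefix='00' (no match yet)
Bit 5: prefix='000' (no match yet)
Bit 6: prefix='0000' -> emit 'h', reset
Bit 7: prefix='0' (no match yet)
Bit 8: prefix='01' -> emit 'g', reset
Bit 9: prefix='1' (no match yet)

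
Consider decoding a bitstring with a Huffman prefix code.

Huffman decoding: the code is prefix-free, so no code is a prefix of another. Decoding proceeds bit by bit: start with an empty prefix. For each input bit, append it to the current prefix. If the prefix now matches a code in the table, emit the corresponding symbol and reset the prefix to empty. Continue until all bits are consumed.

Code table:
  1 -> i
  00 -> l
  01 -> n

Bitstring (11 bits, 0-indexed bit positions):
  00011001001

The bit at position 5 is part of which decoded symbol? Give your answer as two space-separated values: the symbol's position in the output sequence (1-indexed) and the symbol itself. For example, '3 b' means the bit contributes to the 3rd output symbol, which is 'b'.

Bit 0: prefix='0' (no match yet)
Bit 1: prefix='00' -> emit 'l', reset
Bit 2: prefix='0' (no match yet)
Bit 3: prefix='01' -> emit 'n', reset
Bit 4: prefix='1' -> emit 'i', reset
Bit 5: prefix='0' (no match yet)
Bit 6: prefix='00' -> emit 'l', reset
Bit 7: prefix='1' -> emit 'i', reset
Bit 8: prefix='0' (no match yet)
Bit 9: prefix='00' -> emit 'l', reset

Answer: 4 l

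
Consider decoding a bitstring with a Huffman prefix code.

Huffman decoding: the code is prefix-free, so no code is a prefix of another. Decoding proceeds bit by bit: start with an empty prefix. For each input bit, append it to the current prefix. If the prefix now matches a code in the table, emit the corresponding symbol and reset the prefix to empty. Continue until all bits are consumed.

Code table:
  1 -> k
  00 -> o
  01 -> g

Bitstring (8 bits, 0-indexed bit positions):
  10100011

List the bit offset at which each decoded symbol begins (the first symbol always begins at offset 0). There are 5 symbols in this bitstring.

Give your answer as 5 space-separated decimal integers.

Bit 0: prefix='1' -> emit 'k', reset
Bit 1: prefix='0' (no match yet)
Bit 2: prefix='01' -> emit 'g', reset
Bit 3: prefix='0' (no match yet)
Bit 4: prefix='00' -> emit 'o', reset
Bit 5: prefix='0' (no match yet)
Bit 6: prefix='01' -> emit 'g', reset
Bit 7: prefix='1' -> emit 'k', reset

Answer: 0 1 3 5 7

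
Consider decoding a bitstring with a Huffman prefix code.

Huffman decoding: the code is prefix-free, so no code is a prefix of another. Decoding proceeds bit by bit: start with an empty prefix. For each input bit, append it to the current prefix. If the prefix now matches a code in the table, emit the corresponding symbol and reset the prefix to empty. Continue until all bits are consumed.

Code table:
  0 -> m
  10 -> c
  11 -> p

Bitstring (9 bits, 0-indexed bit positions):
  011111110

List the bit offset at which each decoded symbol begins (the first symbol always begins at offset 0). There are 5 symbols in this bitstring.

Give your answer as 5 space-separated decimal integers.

Answer: 0 1 3 5 7

Derivation:
Bit 0: prefix='0' -> emit 'm', reset
Bit 1: prefix='1' (no match yet)
Bit 2: prefix='11' -> emit 'p', reset
Bit 3: prefix='1' (no match yet)
Bit 4: prefix='11' -> emit 'p', reset
Bit 5: prefix='1' (no match yet)
Bit 6: prefix='11' -> emit 'p', reset
Bit 7: prefix='1' (no match yet)
Bit 8: prefix='10' -> emit 'c', reset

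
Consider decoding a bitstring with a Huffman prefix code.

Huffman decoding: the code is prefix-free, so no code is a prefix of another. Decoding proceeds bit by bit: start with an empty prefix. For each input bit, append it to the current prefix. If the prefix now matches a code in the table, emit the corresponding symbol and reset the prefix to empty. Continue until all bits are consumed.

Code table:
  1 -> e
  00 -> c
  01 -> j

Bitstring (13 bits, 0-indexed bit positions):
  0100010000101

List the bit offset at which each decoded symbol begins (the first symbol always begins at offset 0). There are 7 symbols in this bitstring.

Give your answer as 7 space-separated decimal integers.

Bit 0: prefix='0' (no match yet)
Bit 1: prefix='01' -> emit 'j', reset
Bit 2: prefix='0' (no match yet)
Bit 3: prefix='00' -> emit 'c', reset
Bit 4: prefix='0' (no match yet)
Bit 5: prefix='01' -> emit 'j', reset
Bit 6: prefix='0' (no match yet)
Bit 7: prefix='00' -> emit 'c', reset
Bit 8: prefix='0' (no match yet)
Bit 9: prefix='00' -> emit 'c', reset
Bit 10: prefix='1' -> emit 'e', reset
Bit 11: prefix='0' (no match yet)
Bit 12: prefix='01' -> emit 'j', reset

Answer: 0 2 4 6 8 10 11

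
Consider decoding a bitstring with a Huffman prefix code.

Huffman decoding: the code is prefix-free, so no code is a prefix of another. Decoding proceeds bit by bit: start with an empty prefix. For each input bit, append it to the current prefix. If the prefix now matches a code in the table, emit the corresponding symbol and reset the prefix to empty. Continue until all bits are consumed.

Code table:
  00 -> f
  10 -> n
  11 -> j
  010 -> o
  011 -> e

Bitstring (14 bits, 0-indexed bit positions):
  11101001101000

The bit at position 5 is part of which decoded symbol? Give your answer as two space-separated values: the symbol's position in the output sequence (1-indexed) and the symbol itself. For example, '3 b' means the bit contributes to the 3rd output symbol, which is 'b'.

Bit 0: prefix='1' (no match yet)
Bit 1: prefix='11' -> emit 'j', reset
Bit 2: prefix='1' (no match yet)
Bit 3: prefix='10' -> emit 'n', reset
Bit 4: prefix='1' (no match yet)
Bit 5: prefix='10' -> emit 'n', reset
Bit 6: prefix='0' (no match yet)
Bit 7: prefix='01' (no match yet)
Bit 8: prefix='011' -> emit 'e', reset
Bit 9: prefix='0' (no match yet)

Answer: 3 n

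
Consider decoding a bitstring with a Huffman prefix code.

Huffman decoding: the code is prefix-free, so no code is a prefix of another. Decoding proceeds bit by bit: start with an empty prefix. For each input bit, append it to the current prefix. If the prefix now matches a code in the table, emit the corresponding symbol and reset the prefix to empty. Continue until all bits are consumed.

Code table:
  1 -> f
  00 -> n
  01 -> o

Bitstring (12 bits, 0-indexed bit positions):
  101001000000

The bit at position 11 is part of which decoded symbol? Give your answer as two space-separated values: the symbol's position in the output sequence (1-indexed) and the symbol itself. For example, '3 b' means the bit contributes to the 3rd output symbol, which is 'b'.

Answer: 7 n

Derivation:
Bit 0: prefix='1' -> emit 'f', reset
Bit 1: prefix='0' (no match yet)
Bit 2: prefix='01' -> emit 'o', reset
Bit 3: prefix='0' (no match yet)
Bit 4: prefix='00' -> emit 'n', reset
Bit 5: prefix='1' -> emit 'f', reset
Bit 6: prefix='0' (no match yet)
Bit 7: prefix='00' -> emit 'n', reset
Bit 8: prefix='0' (no match yet)
Bit 9: prefix='00' -> emit 'n', reset
Bit 10: prefix='0' (no match yet)
Bit 11: prefix='00' -> emit 'n', reset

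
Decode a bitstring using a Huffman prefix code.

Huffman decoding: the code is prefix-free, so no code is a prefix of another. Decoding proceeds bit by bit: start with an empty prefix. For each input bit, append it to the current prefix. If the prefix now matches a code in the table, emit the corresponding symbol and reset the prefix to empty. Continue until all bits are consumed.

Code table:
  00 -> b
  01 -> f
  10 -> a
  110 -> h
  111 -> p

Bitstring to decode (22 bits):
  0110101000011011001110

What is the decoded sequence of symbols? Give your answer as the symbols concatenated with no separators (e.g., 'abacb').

Answer: faaabfahfh

Derivation:
Bit 0: prefix='0' (no match yet)
Bit 1: prefix='01' -> emit 'f', reset
Bit 2: prefix='1' (no match yet)
Bit 3: prefix='10' -> emit 'a', reset
Bit 4: prefix='1' (no match yet)
Bit 5: prefix='10' -> emit 'a', reset
Bit 6: prefix='1' (no match yet)
Bit 7: prefix='10' -> emit 'a', reset
Bit 8: prefix='0' (no match yet)
Bit 9: prefix='00' -> emit 'b', reset
Bit 10: prefix='0' (no match yet)
Bit 11: prefix='01' -> emit 'f', reset
Bit 12: prefix='1' (no match yet)
Bit 13: prefix='10' -> emit 'a', reset
Bit 14: prefix='1' (no match yet)
Bit 15: prefix='11' (no match yet)
Bit 16: prefix='110' -> emit 'h', reset
Bit 17: prefix='0' (no match yet)
Bit 18: prefix='01' -> emit 'f', reset
Bit 19: prefix='1' (no match yet)
Bit 20: prefix='11' (no match yet)
Bit 21: prefix='110' -> emit 'h', reset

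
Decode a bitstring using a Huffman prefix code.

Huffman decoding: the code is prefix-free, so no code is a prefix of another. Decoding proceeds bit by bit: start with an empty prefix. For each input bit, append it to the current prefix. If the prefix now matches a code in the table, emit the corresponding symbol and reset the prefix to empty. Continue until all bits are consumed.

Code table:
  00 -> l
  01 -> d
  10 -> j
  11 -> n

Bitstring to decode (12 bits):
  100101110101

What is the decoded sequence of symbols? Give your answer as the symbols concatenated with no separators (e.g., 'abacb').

Bit 0: prefix='1' (no match yet)
Bit 1: prefix='10' -> emit 'j', reset
Bit 2: prefix='0' (no match yet)
Bit 3: prefix='01' -> emit 'd', reset
Bit 4: prefix='0' (no match yet)
Bit 5: prefix='01' -> emit 'd', reset
Bit 6: prefix='1' (no match yet)
Bit 7: prefix='11' -> emit 'n', reset
Bit 8: prefix='0' (no match yet)
Bit 9: prefix='01' -> emit 'd', reset
Bit 10: prefix='0' (no match yet)
Bit 11: prefix='01' -> emit 'd', reset

Answer: jddndd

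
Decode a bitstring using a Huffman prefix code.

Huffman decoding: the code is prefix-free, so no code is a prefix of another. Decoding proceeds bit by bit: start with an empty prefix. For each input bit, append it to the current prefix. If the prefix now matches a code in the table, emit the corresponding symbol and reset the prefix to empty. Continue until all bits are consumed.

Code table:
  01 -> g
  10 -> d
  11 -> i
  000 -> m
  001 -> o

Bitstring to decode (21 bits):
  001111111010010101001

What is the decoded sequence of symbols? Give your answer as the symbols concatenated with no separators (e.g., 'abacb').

Bit 0: prefix='0' (no match yet)
Bit 1: prefix='00' (no match yet)
Bit 2: prefix='001' -> emit 'o', reset
Bit 3: prefix='1' (no match yet)
Bit 4: prefix='11' -> emit 'i', reset
Bit 5: prefix='1' (no match yet)
Bit 6: prefix='11' -> emit 'i', reset
Bit 7: prefix='1' (no match yet)
Bit 8: prefix='11' -> emit 'i', reset
Bit 9: prefix='0' (no match yet)
Bit 10: prefix='01' -> emit 'g', reset
Bit 11: prefix='0' (no match yet)
Bit 12: prefix='00' (no match yet)
Bit 13: prefix='001' -> emit 'o', reset
Bit 14: prefix='0' (no match yet)
Bit 15: prefix='01' -> emit 'g', reset
Bit 16: prefix='0' (no match yet)
Bit 17: prefix='01' -> emit 'g', reset
Bit 18: prefix='0' (no match yet)
Bit 19: prefix='00' (no match yet)
Bit 20: prefix='001' -> emit 'o', reset

Answer: oiiigoggo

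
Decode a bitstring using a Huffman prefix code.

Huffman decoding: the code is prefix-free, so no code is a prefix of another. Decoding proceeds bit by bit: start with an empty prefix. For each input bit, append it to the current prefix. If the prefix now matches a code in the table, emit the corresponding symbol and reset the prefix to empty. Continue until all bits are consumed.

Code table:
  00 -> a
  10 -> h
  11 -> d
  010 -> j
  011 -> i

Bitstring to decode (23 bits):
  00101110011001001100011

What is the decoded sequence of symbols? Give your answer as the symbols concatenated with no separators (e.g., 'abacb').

Answer: ahdhiahiai

Derivation:
Bit 0: prefix='0' (no match yet)
Bit 1: prefix='00' -> emit 'a', reset
Bit 2: prefix='1' (no match yet)
Bit 3: prefix='10' -> emit 'h', reset
Bit 4: prefix='1' (no match yet)
Bit 5: prefix='11' -> emit 'd', reset
Bit 6: prefix='1' (no match yet)
Bit 7: prefix='10' -> emit 'h', reset
Bit 8: prefix='0' (no match yet)
Bit 9: prefix='01' (no match yet)
Bit 10: prefix='011' -> emit 'i', reset
Bit 11: prefix='0' (no match yet)
Bit 12: prefix='00' -> emit 'a', reset
Bit 13: prefix='1' (no match yet)
Bit 14: prefix='10' -> emit 'h', reset
Bit 15: prefix='0' (no match yet)
Bit 16: prefix='01' (no match yet)
Bit 17: prefix='011' -> emit 'i', reset
Bit 18: prefix='0' (no match yet)
Bit 19: prefix='00' -> emit 'a', reset
Bit 20: prefix='0' (no match yet)
Bit 21: prefix='01' (no match yet)
Bit 22: prefix='011' -> emit 'i', reset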